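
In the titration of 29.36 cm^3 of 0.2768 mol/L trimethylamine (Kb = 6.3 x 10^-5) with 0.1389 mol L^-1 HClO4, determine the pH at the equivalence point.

n((CH3)3N) = 0.2768 x 0.02936 = 0.008127 mol; V(HClO4) at equivalence = 0.008127/0.1389 = 0.05851 L.
At equivalence the base is fully converted to (CH3)3NH+; total volume = 0.08787 L, so [(CH3)3NH+] = 0.008127/0.08787 = 0.09249 M.
Ka((CH3)3NH+) = Kw/Kb = 1.0e-14 / 6.3 x 10^-5 = 1.59e-10.
[H^+] = sqrt(Ka x [(CH3)3NH+]) = sqrt(1.59e-10 x 0.09249) = 3.83e-6 M.
pH = -log(3.83e-6) = 5.42.

5.42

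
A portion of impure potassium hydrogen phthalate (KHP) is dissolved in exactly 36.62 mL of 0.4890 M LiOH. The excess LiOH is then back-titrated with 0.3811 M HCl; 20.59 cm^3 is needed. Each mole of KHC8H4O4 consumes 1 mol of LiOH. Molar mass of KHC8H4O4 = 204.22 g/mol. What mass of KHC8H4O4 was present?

Total n(LiOH) added = 0.4890 x 0.03662 = 0.01791 mol.
n(HCl) used = 0.3811 x 0.02059 = 0.007847 mol, which equals the excess n(LiOH).
So n(LiOH) consumed by the sample = 0.01791 - 0.007847 = 0.01006 mol.
n(KHC8H4O4) = 0.01006 / 1 = 0.01006 mol.
mass = 0.01006 mol x 204.22 g/mol = 2.05 g.

2.05 g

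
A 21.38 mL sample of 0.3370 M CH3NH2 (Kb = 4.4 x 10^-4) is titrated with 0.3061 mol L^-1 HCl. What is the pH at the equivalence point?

n(CH3NH2) = 0.3370 x 0.02138 = 0.007205 mol; V(HCl) at equivalence = 0.007205/0.3061 = 0.02354 L.
At equivalence the base is fully converted to CH3NH3+; total volume = 0.04492 L, so [CH3NH3+] = 0.007205/0.04492 = 0.1604 M.
Ka(CH3NH3+) = Kw/Kb = 1.0e-14 / 4.4 x 10^-4 = 2.27e-11.
[H^+] = sqrt(Ka x [CH3NH3+]) = sqrt(2.27e-11 x 0.1604) = 1.91e-6 M.
pH = -log(1.91e-6) = 5.72.

5.72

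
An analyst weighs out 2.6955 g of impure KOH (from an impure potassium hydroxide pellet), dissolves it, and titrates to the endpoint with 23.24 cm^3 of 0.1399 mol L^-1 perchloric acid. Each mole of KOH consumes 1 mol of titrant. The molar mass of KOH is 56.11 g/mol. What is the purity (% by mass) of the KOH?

6.77%

n(HClO4) = 0.1399 x 0.02324 = 0.003251 mol.
n(KOH) = 0.003251 / 1 = 0.003251 mol.
mass of KOH = 0.003251 x 56.11 = 0.1824 g.
% purity = 0.1824 / 2.6955 x 100 = 6.77%.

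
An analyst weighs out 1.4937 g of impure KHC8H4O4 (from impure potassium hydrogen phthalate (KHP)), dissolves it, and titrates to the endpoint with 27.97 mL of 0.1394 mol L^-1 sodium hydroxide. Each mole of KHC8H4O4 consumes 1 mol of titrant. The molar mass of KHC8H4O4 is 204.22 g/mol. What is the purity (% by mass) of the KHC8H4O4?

n(NaOH) = 0.1394 x 0.02797 = 0.003899 mol.
n(KHC8H4O4) = 0.003899 / 1 = 0.003899 mol.
mass of KHC8H4O4 = 0.003899 x 204.22 = 0.7963 g.
% purity = 0.7963 / 1.4937 x 100 = 53.3%.

53.3%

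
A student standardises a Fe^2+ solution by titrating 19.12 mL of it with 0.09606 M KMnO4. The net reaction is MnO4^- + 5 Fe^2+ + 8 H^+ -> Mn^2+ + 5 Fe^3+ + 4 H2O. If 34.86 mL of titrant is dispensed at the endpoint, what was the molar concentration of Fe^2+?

n(KMnO4) = 0.09606 x 0.03486 = 0.003349 mol.
From the balanced equation, 1 mol KMnO4 reacts with 5 mol Fe^2+, so n(Fe^2+) = 0.003349 x 5/1 = 0.01674 mol.
[Fe^2+] = 0.01674 / 0.01912 L = 0.876 M.

0.876 M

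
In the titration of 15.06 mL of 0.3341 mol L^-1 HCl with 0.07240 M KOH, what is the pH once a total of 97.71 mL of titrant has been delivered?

12.26

n(acid) = 0.3341 x 0.01506 = 0.005032 mol; n(KOH) added = 0.07240 x 0.09771 = 0.007074 mol.
Base is in excess by 0.007074 - 0.005032 = 0.002043 mol in a total volume of 0.1128 L.
[OH^-] = 0.002043/0.1128 = 0.01811 M, so pOH = 1.74 and pH = 14.00 - 1.74 = 12.26.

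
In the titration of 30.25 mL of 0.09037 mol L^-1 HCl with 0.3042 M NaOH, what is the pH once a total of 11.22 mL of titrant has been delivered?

n(acid) = 0.09037 x 0.03025 = 0.002734 mol; n(NaOH) added = 0.3042 x 0.01122 = 0.003413 mol.
Base is in excess by 0.003413 - 0.002734 = 0.0006794 mol in a total volume of 0.04147 L.
[OH^-] = 0.0006794/0.04147 = 0.01638 M, so pOH = 1.79 and pH = 14.00 - 1.79 = 12.21.

12.21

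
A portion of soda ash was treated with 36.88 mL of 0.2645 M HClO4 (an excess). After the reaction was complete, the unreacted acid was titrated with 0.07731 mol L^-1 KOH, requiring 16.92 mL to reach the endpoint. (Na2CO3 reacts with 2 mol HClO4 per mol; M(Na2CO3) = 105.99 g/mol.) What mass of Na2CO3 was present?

Total n(HClO4) added = 0.2645 x 0.03688 = 0.009755 mol.
n(KOH) used = 0.07731 x 0.01692 = 0.001308 mol, which equals the excess n(HClO4).
So n(HClO4) consumed by the sample = 0.009755 - 0.001308 = 0.008447 mol.
n(Na2CO3) = 0.008447 / 2 = 0.004223 mol.
mass = 0.004223 mol x 105.99 g/mol = 0.448 g.

0.448 g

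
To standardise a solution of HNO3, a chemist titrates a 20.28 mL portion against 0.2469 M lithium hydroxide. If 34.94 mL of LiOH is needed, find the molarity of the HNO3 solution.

n(LiOH) delivered = 0.2469 x 0.03494 = 0.008627 mol.
For a 1:1 reaction, n(HNO3) = 0.008627 mol.
[HNO3] = 0.008627 mol / 0.02028 L = 0.425 M.

0.425 M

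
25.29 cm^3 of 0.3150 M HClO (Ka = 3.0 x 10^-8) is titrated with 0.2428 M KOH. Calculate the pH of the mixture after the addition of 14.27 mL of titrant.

Initial n(HClO) = 0.3150 x 0.02529 = 0.007966 mol.
n(KOH) added = 0.2428 x 0.01427 = 0.003465 mol, converting that many moles of HClO to ClO-.
Remaining n(HClO) = 0.004502 mol; n(ClO-) = 0.003465 mol.
By Henderson-Hasselbalch, pH = pKa + log([A^-]/[HA]) = 7.52 + log(0.003465/0.004502) = 7.52 + (-0.11) = 7.41.

7.41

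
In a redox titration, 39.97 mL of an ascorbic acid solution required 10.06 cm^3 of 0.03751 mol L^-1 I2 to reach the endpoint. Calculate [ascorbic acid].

0.00944 M

n(I2) = 0.03751 x 0.01006 = 0.0003774 mol.
From the balanced equation, 1 mol I2 reacts with 1 mol ascorbic acid, so n(ascorbic acid) = 0.0003774 x 1/1 = 0.0003774 mol.
[ascorbic acid] = 0.0003774 / 0.03997 L = 0.00944 M.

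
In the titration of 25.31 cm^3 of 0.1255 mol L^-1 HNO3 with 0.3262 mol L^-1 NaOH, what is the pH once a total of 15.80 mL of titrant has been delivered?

12.68

n(acid) = 0.1255 x 0.02531 = 0.003176 mol; n(NaOH) added = 0.3262 x 0.01580 = 0.005154 mol.
Base is in excess by 0.005154 - 0.003176 = 0.001978 mol in a total volume of 0.04111 L.
[OH^-] = 0.001978/0.04111 = 0.04810 M, so pOH = 1.32 and pH = 14.00 - 1.32 = 12.68.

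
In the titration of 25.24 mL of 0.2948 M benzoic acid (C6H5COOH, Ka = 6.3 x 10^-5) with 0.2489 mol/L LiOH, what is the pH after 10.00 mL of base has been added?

Initial n(C6H5COOH) = 0.2948 x 0.02524 = 0.007441 mol.
n(LiOH) added = 0.2489 x 0.01000 = 0.002489 mol, converting that many moles of C6H5COOH to C6H5COO-.
Remaining n(C6H5COOH) = 0.004952 mol; n(C6H5COO-) = 0.002489 mol.
By Henderson-Hasselbalch, pH = pKa + log([A^-]/[HA]) = 4.20 + log(0.002489/0.004952) = 4.20 + (-0.30) = 3.90.

3.90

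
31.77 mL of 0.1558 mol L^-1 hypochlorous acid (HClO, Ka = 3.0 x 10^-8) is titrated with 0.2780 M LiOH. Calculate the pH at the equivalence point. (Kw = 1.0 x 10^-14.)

n(HClO) = 0.1558 x 0.03177 = 0.004950 mol; V(LiOH) at equivalence = 0.004950/0.2780 = 0.01780 L.
At equivalence all the acid is converted to ClO-; total volume = 0.03177 + 0.01780 = 0.04957 L, so [ClO-] = 0.004950/0.04957 = 0.09984 M.
Kb = Kw/Ka = 1.0e-14 / 3.0 x 10^-8 = 3.33e-7.
[OH^-] = sqrt(Kb x [ClO-]) = sqrt(3.33e-7 x 0.09984) = 0.000182 M.
pOH = 3.74, so pH = 14.00 - 3.74 = 10.26.

10.26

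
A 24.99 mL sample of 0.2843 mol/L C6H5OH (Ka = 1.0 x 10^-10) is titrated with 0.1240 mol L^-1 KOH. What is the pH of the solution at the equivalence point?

11.47

n(C6H5OH) = 0.2843 x 0.02499 = 0.007105 mol; V(KOH) at equivalence = 0.007105/0.1240 = 0.05730 L.
At equivalence all the acid is converted to C6H5O-; total volume = 0.02499 + 0.05730 = 0.08229 L, so [C6H5O-] = 0.007105/0.08229 = 0.08634 M.
Kb = Kw/Ka = 1.0e-14 / 1.0 x 10^-10 = 0.000100.
[OH^-] = sqrt(Kb x [C6H5O-]) = sqrt(0.000100 x 0.08634) = 0.00294 M.
pOH = 2.53, so pH = 14.00 - 2.53 = 11.47.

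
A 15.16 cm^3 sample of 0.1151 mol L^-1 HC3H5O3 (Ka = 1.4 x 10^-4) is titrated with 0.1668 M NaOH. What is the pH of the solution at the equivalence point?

n(HC3H5O3) = 0.1151 x 0.01516 = 0.001745 mol; V(NaOH) at equivalence = 0.001745/0.1668 = 0.01046 L.
At equivalence all the acid is converted to C3H5O3-; total volume = 0.01516 + 0.01046 = 0.02562 L, so [C3H5O3-] = 0.001745/0.02562 = 0.06810 M.
Kb = Kw/Ka = 1.0e-14 / 1.4 x 10^-4 = 7.14e-11.
[OH^-] = sqrt(Kb x [C3H5O3-]) = sqrt(7.14e-11 x 0.06810) = 2.21e-6 M.
pOH = 5.66, so pH = 14.00 - 5.66 = 8.34.

8.34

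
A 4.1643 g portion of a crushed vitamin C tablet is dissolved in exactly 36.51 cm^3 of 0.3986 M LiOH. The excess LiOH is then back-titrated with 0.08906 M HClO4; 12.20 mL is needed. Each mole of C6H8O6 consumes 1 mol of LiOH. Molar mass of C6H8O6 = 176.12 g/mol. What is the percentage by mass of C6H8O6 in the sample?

57.0%

Total n(LiOH) added = 0.3986 x 0.03651 = 0.01455 mol.
n(HClO4) used = 0.08906 x 0.01220 = 0.001087 mol, which equals the excess n(LiOH).
So n(LiOH) consumed by the sample = 0.01455 - 0.001087 = 0.01347 mol.
n(C6H8O6) = 0.01347 / 1 = 0.01347 mol.
mass C6H8O6 = 0.01347 x 176.12 = 2.372 g, so %C6H8O6 = 2.372/4.1643 x 100 = 57.0%.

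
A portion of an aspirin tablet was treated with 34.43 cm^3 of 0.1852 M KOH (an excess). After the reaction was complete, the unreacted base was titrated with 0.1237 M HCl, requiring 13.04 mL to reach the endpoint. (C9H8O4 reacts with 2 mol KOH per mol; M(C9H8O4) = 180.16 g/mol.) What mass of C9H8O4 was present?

0.429 g

Total n(KOH) added = 0.1852 x 0.03443 = 0.006376 mol.
n(HCl) used = 0.1237 x 0.01304 = 0.001613 mol, which equals the excess n(KOH).
So n(KOH) consumed by the sample = 0.006376 - 0.001613 = 0.004763 mol.
n(C9H8O4) = 0.004763 / 2 = 0.002382 mol.
mass = 0.002382 mol x 180.16 g/mol = 0.429 g.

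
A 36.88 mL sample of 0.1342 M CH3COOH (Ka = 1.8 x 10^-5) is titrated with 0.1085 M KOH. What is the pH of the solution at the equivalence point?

n(CH3COOH) = 0.1342 x 0.03688 = 0.004949 mol; V(KOH) at equivalence = 0.004949/0.1085 = 0.04562 L.
At equivalence all the acid is converted to CH3COO-; total volume = 0.03688 + 0.04562 = 0.08250 L, so [CH3COO-] = 0.004949/0.08250 = 0.05999 M.
Kb = Kw/Ka = 1.0e-14 / 1.8 x 10^-5 = 5.56e-10.
[OH^-] = sqrt(Kb x [CH3COO-]) = sqrt(5.56e-10 x 0.05999) = 5.77e-6 M.
pOH = 5.24, so pH = 14.00 - 5.24 = 8.76.

8.76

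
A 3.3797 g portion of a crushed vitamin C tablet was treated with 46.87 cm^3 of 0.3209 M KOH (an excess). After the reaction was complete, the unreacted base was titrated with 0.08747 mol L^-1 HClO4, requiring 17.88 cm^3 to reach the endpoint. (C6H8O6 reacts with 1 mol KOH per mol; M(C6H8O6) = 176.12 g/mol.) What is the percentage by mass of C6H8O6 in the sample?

Total n(KOH) added = 0.3209 x 0.04687 = 0.01504 mol.
n(HClO4) used = 0.08747 x 0.01788 = 0.001564 mol, which equals the excess n(KOH).
So n(KOH) consumed by the sample = 0.01504 - 0.001564 = 0.01348 mol.
n(C6H8O6) = 0.01348 / 1 = 0.01348 mol.
mass C6H8O6 = 0.01348 x 176.12 = 2.374 g, so %C6H8O6 = 2.374/3.3797 x 100 = 70.2%.

70.2%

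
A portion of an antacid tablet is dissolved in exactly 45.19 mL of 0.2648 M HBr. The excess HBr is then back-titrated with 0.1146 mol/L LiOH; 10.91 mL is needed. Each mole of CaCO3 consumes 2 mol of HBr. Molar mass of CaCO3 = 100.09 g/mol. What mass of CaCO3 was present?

0.536 g

Total n(HBr) added = 0.2648 x 0.04519 = 0.01197 mol.
n(LiOH) used = 0.1146 x 0.01091 = 0.001250 mol, which equals the excess n(HBr).
So n(HBr) consumed by the sample = 0.01197 - 0.001250 = 0.01072 mol.
n(CaCO3) = 0.01072 / 2 = 0.005358 mol.
mass = 0.005358 mol x 100.09 g/mol = 0.536 g.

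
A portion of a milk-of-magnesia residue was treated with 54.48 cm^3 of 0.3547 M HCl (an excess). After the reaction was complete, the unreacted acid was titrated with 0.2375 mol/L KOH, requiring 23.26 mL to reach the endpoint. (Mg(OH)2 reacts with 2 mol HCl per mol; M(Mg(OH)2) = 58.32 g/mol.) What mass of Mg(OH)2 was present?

Total n(HCl) added = 0.3547 x 0.05448 = 0.01932 mol.
n(KOH) used = 0.2375 x 0.02326 = 0.005524 mol, which equals the excess n(HCl).
So n(HCl) consumed by the sample = 0.01932 - 0.005524 = 0.01380 mol.
n(Mg(OH)2) = 0.01380 / 2 = 0.006900 mol.
mass = 0.006900 mol x 58.32 g/mol = 0.402 g.

0.402 g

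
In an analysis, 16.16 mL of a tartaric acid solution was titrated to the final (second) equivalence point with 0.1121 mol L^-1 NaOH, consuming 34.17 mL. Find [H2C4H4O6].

n(NaOH) = 0.1121 x 0.03417 = 0.003830 mol.
At the final (second) equivalence point, 2 mol OH^- react per mol H2C4H4O6, so n(H2C4H4O6) = 0.003830 / 2 = 0.001915 mol.
[H2C4H4O6] = 0.001915 / 0.01616 L = 0.119 M.

0.119 M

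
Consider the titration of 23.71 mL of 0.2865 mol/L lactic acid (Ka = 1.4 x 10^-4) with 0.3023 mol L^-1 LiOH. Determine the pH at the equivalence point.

n(HC3H5O3) = 0.2865 x 0.02371 = 0.006793 mol; V(LiOH) at equivalence = 0.006793/0.3023 = 0.02247 L.
At equivalence all the acid is converted to C3H5O3-; total volume = 0.02371 + 0.02247 = 0.04618 L, so [C3H5O3-] = 0.006793/0.04618 = 0.1471 M.
Kb = Kw/Ka = 1.0e-14 / 1.4 x 10^-4 = 7.14e-11.
[OH^-] = sqrt(Kb x [C3H5O3-]) = sqrt(7.14e-11 x 0.1471) = 3.24e-6 M.
pOH = 5.49, so pH = 14.00 - 5.49 = 8.51.

8.51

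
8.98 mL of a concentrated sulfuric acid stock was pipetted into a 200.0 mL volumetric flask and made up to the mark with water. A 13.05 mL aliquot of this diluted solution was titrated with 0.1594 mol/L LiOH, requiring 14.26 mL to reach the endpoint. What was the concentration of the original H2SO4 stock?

1.94 M

n(LiOH) = 0.1594 x 0.01426 = 0.002273 mol.
n(H2SO4) in the aliquot = 0.002273 x 1/2 = 0.001137 mol.
[diluted H2SO4] = 0.001137 / 0.01305 = 0.08709 M.
Dilution factor = 200.0/8.980 = 22.27, so [stock] = 0.08709 x 22.27 = 1.94 M.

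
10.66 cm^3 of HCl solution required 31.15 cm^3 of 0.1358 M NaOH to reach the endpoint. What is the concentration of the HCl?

0.397 M

n(NaOH) delivered = 0.1358 x 0.03115 = 0.004230 mol.
For a 1:1 reaction, n(HCl) = 0.004230 mol.
[HCl] = 0.004230 mol / 0.01066 L = 0.397 M.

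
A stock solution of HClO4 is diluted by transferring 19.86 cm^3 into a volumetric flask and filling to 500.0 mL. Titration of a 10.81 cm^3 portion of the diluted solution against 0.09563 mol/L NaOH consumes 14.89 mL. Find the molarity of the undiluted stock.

n(NaOH) = 0.09563 x 0.01489 = 0.001424 mol.
n(HClO4) in the aliquot = 0.001424 mol.
[diluted HClO4] = 0.001424 / 0.01081 = 0.1317 M.
Dilution factor = 500.0/19.86 = 25.18, so [stock] = 0.1317 x 25.18 = 3.32 M.

3.32 M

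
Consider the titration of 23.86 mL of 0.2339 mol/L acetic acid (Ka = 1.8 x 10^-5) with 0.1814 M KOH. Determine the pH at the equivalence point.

8.88

n(CH3COOH) = 0.2339 x 0.02386 = 0.005581 mol; V(KOH) at equivalence = 0.005581/0.1814 = 0.03077 L.
At equivalence all the acid is converted to CH3COO-; total volume = 0.02386 + 0.03077 = 0.05463 L, so [CH3COO-] = 0.005581/0.05463 = 0.1022 M.
Kb = Kw/Ka = 1.0e-14 / 1.8 x 10^-5 = 5.56e-10.
[OH^-] = sqrt(Kb x [CH3COO-]) = sqrt(5.56e-10 x 0.1022) = 7.53e-6 M.
pOH = 5.12, so pH = 14.00 - 5.12 = 8.88.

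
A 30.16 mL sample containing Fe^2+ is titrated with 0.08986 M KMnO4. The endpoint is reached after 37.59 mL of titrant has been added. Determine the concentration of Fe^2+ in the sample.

n(KMnO4) = 0.08986 x 0.03759 = 0.003378 mol.
From the balanced equation, 1 mol KMnO4 reacts with 5 mol Fe^2+, so n(Fe^2+) = 0.003378 x 5/1 = 0.01689 mol.
[Fe^2+] = 0.01689 / 0.03016 L = 0.560 M.

0.560 M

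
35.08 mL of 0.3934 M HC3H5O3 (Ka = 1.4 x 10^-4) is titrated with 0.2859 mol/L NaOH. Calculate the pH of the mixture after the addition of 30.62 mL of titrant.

Initial n(HC3H5O3) = 0.3934 x 0.03508 = 0.01380 mol.
n(NaOH) added = 0.2859 x 0.03062 = 0.008754 mol, converting that many moles of HC3H5O3 to C3H5O3-.
Remaining n(HC3H5O3) = 0.005046 mol; n(C3H5O3-) = 0.008754 mol.
By Henderson-Hasselbalch, pH = pKa + log([A^-]/[HA]) = 3.85 + log(0.008754/0.005046) = 3.85 + (+0.24) = 4.09.

4.09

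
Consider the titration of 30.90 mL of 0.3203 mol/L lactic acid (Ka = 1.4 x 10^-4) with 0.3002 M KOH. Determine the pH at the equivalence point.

n(HC3H5O3) = 0.3203 x 0.03090 = 0.009897 mol; V(KOH) at equivalence = 0.009897/0.3002 = 0.03297 L.
At equivalence all the acid is converted to C3H5O3-; total volume = 0.03090 + 0.03297 = 0.06387 L, so [C3H5O3-] = 0.009897/0.06387 = 0.1550 M.
Kb = Kw/Ka = 1.0e-14 / 1.4 x 10^-4 = 7.14e-11.
[OH^-] = sqrt(Kb x [C3H5O3-]) = sqrt(7.14e-11 x 0.1550) = 3.33e-6 M.
pOH = 5.48, so pH = 14.00 - 5.48 = 8.52.

8.52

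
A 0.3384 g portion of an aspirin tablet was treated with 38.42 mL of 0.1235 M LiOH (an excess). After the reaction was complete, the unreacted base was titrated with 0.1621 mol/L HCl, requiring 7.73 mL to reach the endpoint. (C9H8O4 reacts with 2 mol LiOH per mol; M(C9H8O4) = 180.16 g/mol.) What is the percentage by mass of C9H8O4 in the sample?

93.0%

Total n(LiOH) added = 0.1235 x 0.03842 = 0.004745 mol.
n(HCl) used = 0.1621 x 0.007730 = 0.001253 mol, which equals the excess n(LiOH).
So n(LiOH) consumed by the sample = 0.004745 - 0.001253 = 0.003492 mol.
n(C9H8O4) = 0.003492 / 2 = 0.001746 mol.
mass C9H8O4 = 0.001746 x 180.16 = 0.3145 g, so %C9H8O4 = 0.3145/0.3384 x 100 = 93.0%.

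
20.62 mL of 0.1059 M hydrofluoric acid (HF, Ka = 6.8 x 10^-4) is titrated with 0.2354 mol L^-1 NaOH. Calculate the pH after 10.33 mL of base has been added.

11.90

n(acid) = 0.1059 x 0.02062 = 0.002184 mol; n(NaOH) added = 0.2354 x 0.01033 = 0.002432 mol.
Base is in excess by 0.002432 - 0.002184 = 0.0002480 mol in a total volume of 0.03095 L.
[OH^-] = 0.0002480/0.03095 = 0.008014 M, so pOH = 2.10 and pH = 14.00 - 2.10 = 11.90.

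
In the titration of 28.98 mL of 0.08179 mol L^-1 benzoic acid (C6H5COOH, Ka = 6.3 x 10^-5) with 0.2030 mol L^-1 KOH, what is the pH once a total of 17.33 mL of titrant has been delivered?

12.39

n(acid) = 0.08179 x 0.02898 = 0.002370 mol; n(KOH) added = 0.2030 x 0.01733 = 0.003518 mol.
Base is in excess by 0.003518 - 0.002370 = 0.001148 mol in a total volume of 0.04631 L.
[OH^-] = 0.001148/0.04631 = 0.02478 M, so pOH = 1.61 and pH = 14.00 - 1.61 = 12.39.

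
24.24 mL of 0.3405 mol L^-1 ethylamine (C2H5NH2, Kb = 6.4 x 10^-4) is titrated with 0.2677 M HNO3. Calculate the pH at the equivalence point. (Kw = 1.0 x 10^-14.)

5.82

n(C2H5NH2) = 0.3405 x 0.02424 = 0.008254 mol; V(HNO3) at equivalence = 0.008254/0.2677 = 0.03083 L.
At equivalence the base is fully converted to C2H5NH3+; total volume = 0.05507 L, so [C2H5NH3+] = 0.008254/0.05507 = 0.1499 M.
Ka(C2H5NH3+) = Kw/Kb = 1.0e-14 / 6.4 x 10^-4 = 1.56e-11.
[H^+] = sqrt(Ka x [C2H5NH3+]) = sqrt(1.56e-11 x 0.1499) = 1.53e-6 M.
pH = -log(1.53e-6) = 5.82.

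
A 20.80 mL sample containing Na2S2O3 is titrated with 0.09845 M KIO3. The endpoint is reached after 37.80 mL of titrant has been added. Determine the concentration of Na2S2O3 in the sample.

n(KIO3) = 0.09845 x 0.03780 = 0.003721 mol.
From the balanced equation, 1 mol KIO3 reacts with 6 mol Na2S2O3, so n(Na2S2O3) = 0.003721 x 6/1 = 0.02233 mol.
[Na2S2O3] = 0.02233 / 0.02080 L = 1.07 M.

1.07 M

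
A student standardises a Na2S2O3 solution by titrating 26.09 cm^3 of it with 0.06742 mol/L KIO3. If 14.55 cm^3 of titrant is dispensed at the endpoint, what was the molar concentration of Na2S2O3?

n(KIO3) = 0.06742 x 0.01455 = 0.0009810 mol.
From the balanced equation, 1 mol KIO3 reacts with 6 mol Na2S2O3, so n(Na2S2O3) = 0.0009810 x 6/1 = 0.005886 mol.
[Na2S2O3] = 0.005886 / 0.02609 L = 0.226 M.

0.226 M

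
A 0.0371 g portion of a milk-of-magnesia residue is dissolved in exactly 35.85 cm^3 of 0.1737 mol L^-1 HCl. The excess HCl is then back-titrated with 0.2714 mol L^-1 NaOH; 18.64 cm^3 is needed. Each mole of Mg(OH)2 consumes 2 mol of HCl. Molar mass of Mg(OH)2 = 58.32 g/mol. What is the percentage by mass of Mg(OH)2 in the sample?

Total n(HCl) added = 0.1737 x 0.03585 = 0.006227 mol.
n(NaOH) used = 0.2714 x 0.01864 = 0.005059 mol, which equals the excess n(HCl).
So n(HCl) consumed by the sample = 0.006227 - 0.005059 = 0.001168 mol.
n(Mg(OH)2) = 0.001168 / 2 = 0.0005841 mol.
mass Mg(OH)2 = 0.0005841 x 58.32 = 0.03407 g, so %Mg(OH)2 = 0.03407/0.0371 x 100 = 91.8%.

91.8%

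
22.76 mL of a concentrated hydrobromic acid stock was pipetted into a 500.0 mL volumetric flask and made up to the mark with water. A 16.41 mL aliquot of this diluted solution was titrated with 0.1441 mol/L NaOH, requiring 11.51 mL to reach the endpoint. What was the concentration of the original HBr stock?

2.22 M

n(NaOH) = 0.1441 x 0.01151 = 0.001659 mol.
n(HBr) in the aliquot = 0.001659 mol.
[diluted HBr] = 0.001659 / 0.01641 = 0.1011 M.
Dilution factor = 500.0/22.76 = 21.97, so [stock] = 0.1011 x 21.97 = 2.22 M.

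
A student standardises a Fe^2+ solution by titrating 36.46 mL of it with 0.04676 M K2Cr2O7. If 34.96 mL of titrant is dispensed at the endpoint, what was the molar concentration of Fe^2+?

0.269 M

n(K2Cr2O7) = 0.04676 x 0.03496 = 0.001635 mol.
From the balanced equation, 1 mol K2Cr2O7 reacts with 6 mol Fe^2+, so n(Fe^2+) = 0.001635 x 6/1 = 0.009808 mol.
[Fe^2+] = 0.009808 / 0.03646 L = 0.269 M.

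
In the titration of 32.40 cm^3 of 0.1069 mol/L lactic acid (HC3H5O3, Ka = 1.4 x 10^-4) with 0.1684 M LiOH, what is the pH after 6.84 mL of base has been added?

Initial n(HC3H5O3) = 0.1069 x 0.03240 = 0.003464 mol.
n(LiOH) added = 0.1684 x 0.006840 = 0.001152 mol, converting that many moles of HC3H5O3 to C3H5O3-.
Remaining n(HC3H5O3) = 0.002312 mol; n(C3H5O3-) = 0.001152 mol.
By Henderson-Hasselbalch, pH = pKa + log([A^-]/[HA]) = 3.85 + log(0.001152/0.002312) = 3.85 + (-0.30) = 3.55.

3.55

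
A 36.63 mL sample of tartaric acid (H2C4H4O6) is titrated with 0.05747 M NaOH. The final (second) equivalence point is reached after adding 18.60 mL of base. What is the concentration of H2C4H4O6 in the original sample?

0.0146 M

n(NaOH) = 0.05747 x 0.01860 = 0.001069 mol.
At the final (second) equivalence point, 2 mol OH^- react per mol H2C4H4O6, so n(H2C4H4O6) = 0.001069 / 2 = 0.0005345 mol.
[H2C4H4O6] = 0.0005345 / 0.03663 L = 0.0146 M.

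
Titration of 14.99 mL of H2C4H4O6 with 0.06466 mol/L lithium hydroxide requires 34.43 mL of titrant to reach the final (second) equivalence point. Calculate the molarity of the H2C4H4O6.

0.0743 M

n(LiOH) = 0.06466 x 0.03443 = 0.002226 mol.
At the final (second) equivalence point, 2 mol OH^- react per mol H2C4H4O6, so n(H2C4H4O6) = 0.002226 / 2 = 0.001113 mol.
[H2C4H4O6] = 0.001113 / 0.01499 L = 0.0743 M.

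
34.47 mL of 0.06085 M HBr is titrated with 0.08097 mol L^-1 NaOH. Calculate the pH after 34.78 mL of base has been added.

12.02

n(acid) = 0.06085 x 0.03447 = 0.002097 mol; n(NaOH) added = 0.08097 x 0.03478 = 0.002816 mol.
Base is in excess by 0.002816 - 0.002097 = 0.0007186 mol in a total volume of 0.06925 L.
[OH^-] = 0.0007186/0.06925 = 0.01038 M, so pOH = 1.98 and pH = 14.00 - 1.98 = 12.02.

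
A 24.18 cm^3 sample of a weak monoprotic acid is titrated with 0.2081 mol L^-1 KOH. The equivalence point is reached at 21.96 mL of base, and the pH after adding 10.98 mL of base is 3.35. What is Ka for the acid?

4.5 x 10^-4

10.98 mL is half of the equivalence volume, so this is the half-equivalence point where [HA] = [A^-].
At half-equivalence pH = pKa, so pKa = 3.35.
Ka = 10^(-3.35) = 4.5 x 10^-4.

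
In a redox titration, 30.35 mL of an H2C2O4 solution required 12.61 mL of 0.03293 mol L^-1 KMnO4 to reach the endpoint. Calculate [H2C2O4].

0.0342 M

n(KMnO4) = 0.03293 x 0.01261 = 0.0004152 mol.
From the balanced equation, 2 mol KMnO4 reacts with 5 mol H2C2O4, so n(H2C2O4) = 0.0004152 x 5/2 = 0.001038 mol.
[H2C2O4] = 0.001038 / 0.03035 L = 0.0342 M.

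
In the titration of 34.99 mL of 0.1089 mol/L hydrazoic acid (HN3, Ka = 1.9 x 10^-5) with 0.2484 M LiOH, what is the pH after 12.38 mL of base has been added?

5.34

Initial n(HN3) = 0.1089 x 0.03499 = 0.003810 mol.
n(LiOH) added = 0.2484 x 0.01238 = 0.003075 mol, converting that many moles of HN3 to N3-.
Remaining n(HN3) = 0.0007352 mol; n(N3-) = 0.003075 mol.
By Henderson-Hasselbalch, pH = pKa + log([A^-]/[HA]) = 4.72 + log(0.003075/0.0007352) = 4.72 + (+0.62) = 5.34.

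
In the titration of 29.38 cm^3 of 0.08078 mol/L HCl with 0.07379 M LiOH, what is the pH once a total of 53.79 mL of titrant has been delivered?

n(acid) = 0.08078 x 0.02938 = 0.002373 mol; n(LiOH) added = 0.07379 x 0.05379 = 0.003969 mol.
Base is in excess by 0.003969 - 0.002373 = 0.001596 mol in a total volume of 0.08317 L.
[OH^-] = 0.001596/0.08317 = 0.01919 M, so pOH = 1.72 and pH = 14.00 - 1.72 = 12.28.

12.28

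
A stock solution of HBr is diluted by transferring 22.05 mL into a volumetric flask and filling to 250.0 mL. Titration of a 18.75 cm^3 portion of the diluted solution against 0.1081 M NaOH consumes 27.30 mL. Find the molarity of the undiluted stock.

1.78 M

n(NaOH) = 0.1081 x 0.02730 = 0.002951 mol.
n(HBr) in the aliquot = 0.002951 mol.
[diluted HBr] = 0.002951 / 0.01875 = 0.1574 M.
Dilution factor = 250.0/22.05 = 11.34, so [stock] = 0.1574 x 11.34 = 1.78 M.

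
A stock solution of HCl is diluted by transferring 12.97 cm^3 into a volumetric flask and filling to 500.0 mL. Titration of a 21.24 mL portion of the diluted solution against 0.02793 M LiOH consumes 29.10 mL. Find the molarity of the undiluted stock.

n(LiOH) = 0.02793 x 0.02910 = 0.0008128 mol.
n(HCl) in the aliquot = 0.0008128 mol.
[diluted HCl] = 0.0008128 / 0.02124 = 0.03827 M.
Dilution factor = 500.0/12.97 = 38.55, so [stock] = 0.03827 x 38.55 = 1.48 M.

1.48 M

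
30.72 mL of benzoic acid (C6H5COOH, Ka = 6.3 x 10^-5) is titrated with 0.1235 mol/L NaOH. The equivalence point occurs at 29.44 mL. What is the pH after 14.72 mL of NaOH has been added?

14.72 mL is exactly half the equivalence volume (29.44/2), i.e. the half-equivalence point.
There, n(HA) = n(A^-), so pH = pKa = -log(6.3 x 10^-5) = 4.20.

4.20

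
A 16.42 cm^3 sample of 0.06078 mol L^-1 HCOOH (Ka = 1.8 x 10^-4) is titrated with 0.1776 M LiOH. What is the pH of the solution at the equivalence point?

8.20

n(HCOOH) = 0.06078 x 0.01642 = 0.0009980 mol; V(LiOH) at equivalence = 0.0009980/0.1776 = 0.005619 L.
At equivalence all the acid is converted to HCOO-; total volume = 0.01642 + 0.005619 = 0.02204 L, so [HCOO-] = 0.0009980/0.02204 = 0.04528 M.
Kb = Kw/Ka = 1.0e-14 / 1.8 x 10^-4 = 5.56e-11.
[OH^-] = sqrt(Kb x [HCOO-]) = sqrt(5.56e-11 x 0.04528) = 1.59e-6 M.
pOH = 5.80, so pH = 14.00 - 5.80 = 8.20.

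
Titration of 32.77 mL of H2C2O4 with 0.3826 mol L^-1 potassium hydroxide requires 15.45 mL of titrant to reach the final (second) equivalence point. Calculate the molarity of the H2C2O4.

0.0902 M

n(KOH) = 0.3826 x 0.01545 = 0.005911 mol.
At the final (second) equivalence point, 2 mol OH^- react per mol H2C2O4, so n(H2C2O4) = 0.005911 / 2 = 0.002956 mol.
[H2C2O4] = 0.002956 / 0.03277 L = 0.0902 M.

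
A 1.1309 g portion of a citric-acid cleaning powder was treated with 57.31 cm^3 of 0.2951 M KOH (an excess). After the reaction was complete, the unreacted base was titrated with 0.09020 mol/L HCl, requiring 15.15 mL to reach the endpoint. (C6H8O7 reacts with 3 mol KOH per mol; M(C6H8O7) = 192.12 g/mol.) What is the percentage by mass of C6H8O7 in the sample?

Total n(KOH) added = 0.2951 x 0.05731 = 0.01691 mol.
n(HCl) used = 0.09020 x 0.01515 = 0.001367 mol, which equals the excess n(KOH).
So n(KOH) consumed by the sample = 0.01691 - 0.001367 = 0.01555 mol.
n(C6H8O7) = 0.01555 / 3 = 0.005182 mol.
mass C6H8O7 = 0.005182 x 192.12 = 0.9955 g, so %C6H8O7 = 0.9955/1.1309 x 100 = 88.0%.

88.0%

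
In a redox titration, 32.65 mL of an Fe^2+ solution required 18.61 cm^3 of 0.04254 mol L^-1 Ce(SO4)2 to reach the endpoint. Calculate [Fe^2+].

n(Ce(SO4)2) = 0.04254 x 0.01861 = 0.0007917 mol.
From the balanced equation, 1 mol Ce(SO4)2 reacts with 1 mol Fe^2+, so n(Fe^2+) = 0.0007917 x 1/1 = 0.0007917 mol.
[Fe^2+] = 0.0007917 / 0.03265 L = 0.0242 M.

0.0242 M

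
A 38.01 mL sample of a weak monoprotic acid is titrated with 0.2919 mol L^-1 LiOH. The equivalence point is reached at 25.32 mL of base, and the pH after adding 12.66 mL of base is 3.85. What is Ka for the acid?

1.4 x 10^-4

12.66 mL is half of the equivalence volume, so this is the half-equivalence point where [HA] = [A^-].
At half-equivalence pH = pKa, so pKa = 3.85.
Ka = 10^(-3.85) = 1.4 x 10^-4.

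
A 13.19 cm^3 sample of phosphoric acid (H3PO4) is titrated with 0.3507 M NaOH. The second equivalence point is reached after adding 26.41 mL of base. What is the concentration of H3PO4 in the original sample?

n(NaOH) = 0.3507 x 0.02641 = 0.009262 mol.
At the second equivalence point, 2 mol OH^- react per mol H3PO4, so n(H3PO4) = 0.009262 / 2 = 0.004631 mol.
[H3PO4] = 0.004631 / 0.01319 L = 0.351 M.

0.351 M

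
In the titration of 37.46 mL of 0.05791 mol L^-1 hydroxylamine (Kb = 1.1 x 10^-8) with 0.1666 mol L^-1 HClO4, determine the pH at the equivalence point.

n(NH2OH) = 0.05791 x 0.03746 = 0.002169 mol; V(HClO4) at equivalence = 0.002169/0.1666 = 0.01302 L.
At equivalence the base is fully converted to NH3OH+; total volume = 0.05048 L, so [NH3OH+] = 0.002169/0.05048 = 0.04297 M.
Ka(NH3OH+) = Kw/Kb = 1.0e-14 / 1.1 x 10^-8 = 9.09e-7.
[H^+] = sqrt(Ka x [NH3OH+]) = sqrt(9.09e-7 x 0.04297) = 0.000198 M.
pH = -log(0.000198) = 3.70.

3.70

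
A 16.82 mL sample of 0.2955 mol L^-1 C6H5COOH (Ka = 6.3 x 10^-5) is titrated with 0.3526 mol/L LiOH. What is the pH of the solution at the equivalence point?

n(C6H5COOH) = 0.2955 x 0.01682 = 0.004970 mol; V(LiOH) at equivalence = 0.004970/0.3526 = 0.01410 L.
At equivalence all the acid is converted to C6H5COO-; total volume = 0.01682 + 0.01410 = 0.03092 L, so [C6H5COO-] = 0.004970/0.03092 = 0.1608 M.
Kb = Kw/Ka = 1.0e-14 / 6.3 x 10^-5 = 1.59e-10.
[OH^-] = sqrt(Kb x [C6H5COO-]) = sqrt(1.59e-10 x 0.1608) = 5.05e-6 M.
pOH = 5.30, so pH = 14.00 - 5.30 = 8.70.

8.70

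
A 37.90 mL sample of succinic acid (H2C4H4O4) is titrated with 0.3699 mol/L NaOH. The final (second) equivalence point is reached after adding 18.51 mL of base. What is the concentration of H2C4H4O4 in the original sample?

0.0903 M

n(NaOH) = 0.3699 x 0.01851 = 0.006847 mol.
At the final (second) equivalence point, 2 mol OH^- react per mol H2C4H4O4, so n(H2C4H4O4) = 0.006847 / 2 = 0.003423 mol.
[H2C4H4O4] = 0.003423 / 0.03790 L = 0.0903 M.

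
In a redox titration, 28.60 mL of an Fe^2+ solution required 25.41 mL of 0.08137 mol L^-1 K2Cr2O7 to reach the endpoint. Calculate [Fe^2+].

0.434 M

n(K2Cr2O7) = 0.08137 x 0.02541 = 0.002068 mol.
From the balanced equation, 1 mol K2Cr2O7 reacts with 6 mol Fe^2+, so n(Fe^2+) = 0.002068 x 6/1 = 0.01241 mol.
[Fe^2+] = 0.01241 / 0.02860 L = 0.434 M.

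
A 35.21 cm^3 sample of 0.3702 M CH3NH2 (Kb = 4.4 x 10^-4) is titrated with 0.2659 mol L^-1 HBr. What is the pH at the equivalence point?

5.73

n(CH3NH2) = 0.3702 x 0.03521 = 0.01303 mol; V(HBr) at equivalence = 0.01303/0.2659 = 0.04902 L.
At equivalence the base is fully converted to CH3NH3+; total volume = 0.08423 L, so [CH3NH3+] = 0.01303/0.08423 = 0.1547 M.
Ka(CH3NH3+) = Kw/Kb = 1.0e-14 / 4.4 x 10^-4 = 2.27e-11.
[H^+] = sqrt(Ka x [CH3NH3+]) = sqrt(2.27e-11 x 0.1547) = 1.88e-6 M.
pH = -log(1.88e-6) = 5.73.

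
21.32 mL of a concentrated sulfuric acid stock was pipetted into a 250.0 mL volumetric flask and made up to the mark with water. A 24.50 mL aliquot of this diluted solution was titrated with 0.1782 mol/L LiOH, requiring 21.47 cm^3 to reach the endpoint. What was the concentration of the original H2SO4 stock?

0.916 M

n(LiOH) = 0.1782 x 0.02147 = 0.003826 mol.
n(H2SO4) in the aliquot = 0.003826 x 1/2 = 0.001913 mol.
[diluted H2SO4] = 0.001913 / 0.02450 = 0.07808 M.
Dilution factor = 250.0/21.32 = 11.73, so [stock] = 0.07808 x 11.73 = 0.916 M.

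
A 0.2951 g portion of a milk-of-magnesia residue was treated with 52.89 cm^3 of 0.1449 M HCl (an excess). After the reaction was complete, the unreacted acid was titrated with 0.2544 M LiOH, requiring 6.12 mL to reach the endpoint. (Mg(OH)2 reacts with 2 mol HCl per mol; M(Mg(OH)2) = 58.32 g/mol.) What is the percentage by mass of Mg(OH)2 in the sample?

60.3%

Total n(HCl) added = 0.1449 x 0.05289 = 0.007664 mol.
n(LiOH) used = 0.2544 x 0.006120 = 0.001557 mol, which equals the excess n(HCl).
So n(HCl) consumed by the sample = 0.007664 - 0.001557 = 0.006107 mol.
n(Mg(OH)2) = 0.006107 / 2 = 0.003053 mol.
mass Mg(OH)2 = 0.003053 x 58.32 = 0.1781 g, so %Mg(OH)2 = 0.1781/0.2951 x 100 = 60.3%.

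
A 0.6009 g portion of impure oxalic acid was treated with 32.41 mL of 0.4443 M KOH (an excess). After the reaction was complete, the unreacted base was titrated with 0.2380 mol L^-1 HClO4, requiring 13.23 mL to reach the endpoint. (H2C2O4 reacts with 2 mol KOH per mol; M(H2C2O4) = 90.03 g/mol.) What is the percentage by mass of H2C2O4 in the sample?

Total n(KOH) added = 0.4443 x 0.03241 = 0.01440 mol.
n(HClO4) used = 0.2380 x 0.01323 = 0.003149 mol, which equals the excess n(KOH).
So n(KOH) consumed by the sample = 0.01440 - 0.003149 = 0.01125 mol.
n(H2C2O4) = 0.01125 / 2 = 0.005626 mol.
mass H2C2O4 = 0.005626 x 90.03 = 0.5065 g, so %H2C2O4 = 0.5065/0.6009 x 100 = 84.3%.

84.3%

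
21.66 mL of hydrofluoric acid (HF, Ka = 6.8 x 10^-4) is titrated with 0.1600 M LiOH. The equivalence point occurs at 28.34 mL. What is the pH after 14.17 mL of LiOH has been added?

14.17 mL is exactly half the equivalence volume (28.34/2), i.e. the half-equivalence point.
There, n(HA) = n(A^-), so pH = pKa = -log(6.8 x 10^-4) = 3.17.

3.17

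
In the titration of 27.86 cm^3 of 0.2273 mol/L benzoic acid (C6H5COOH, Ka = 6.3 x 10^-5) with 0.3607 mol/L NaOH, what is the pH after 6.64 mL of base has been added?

Initial n(C6H5COOH) = 0.2273 x 0.02786 = 0.006333 mol.
n(NaOH) added = 0.3607 x 0.006640 = 0.002395 mol, converting that many moles of C6H5COOH to C6H5COO-.
Remaining n(C6H5COOH) = 0.003938 mol; n(C6H5COO-) = 0.002395 mol.
By Henderson-Hasselbalch, pH = pKa + log([A^-]/[HA]) = 4.20 + log(0.002395/0.003938) = 4.20 + (-0.22) = 3.98.

3.98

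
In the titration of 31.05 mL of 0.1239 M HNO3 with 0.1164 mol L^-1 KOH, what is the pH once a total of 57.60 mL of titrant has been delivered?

12.51

n(acid) = 0.1239 x 0.03105 = 0.003847 mol; n(KOH) added = 0.1164 x 0.05760 = 0.006705 mol.
Base is in excess by 0.006705 - 0.003847 = 0.002858 mol in a total volume of 0.08865 L.
[OH^-] = 0.002858/0.08865 = 0.03223 M, so pOH = 1.49 and pH = 14.00 - 1.49 = 12.51.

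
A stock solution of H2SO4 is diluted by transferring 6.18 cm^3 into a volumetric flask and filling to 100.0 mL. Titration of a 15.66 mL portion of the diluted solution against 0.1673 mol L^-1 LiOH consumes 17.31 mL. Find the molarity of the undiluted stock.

1.50 M

n(LiOH) = 0.1673 x 0.01731 = 0.002896 mol.
n(H2SO4) in the aliquot = 0.002896 x 1/2 = 0.001448 mol.
[diluted H2SO4] = 0.001448 / 0.01566 = 0.09246 M.
Dilution factor = 100.0/6.180 = 16.18, so [stock] = 0.09246 x 16.18 = 1.50 M.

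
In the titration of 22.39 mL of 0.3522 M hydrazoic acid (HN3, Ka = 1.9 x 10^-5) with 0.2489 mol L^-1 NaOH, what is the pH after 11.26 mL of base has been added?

Initial n(HN3) = 0.3522 x 0.02239 = 0.007886 mol.
n(NaOH) added = 0.2489 x 0.01126 = 0.002803 mol, converting that many moles of HN3 to N3-.
Remaining n(HN3) = 0.005083 mol; n(N3-) = 0.002803 mol.
By Henderson-Hasselbalch, pH = pKa + log([A^-]/[HA]) = 4.72 + log(0.002803/0.005083) = 4.72 + (-0.26) = 4.46.

4.46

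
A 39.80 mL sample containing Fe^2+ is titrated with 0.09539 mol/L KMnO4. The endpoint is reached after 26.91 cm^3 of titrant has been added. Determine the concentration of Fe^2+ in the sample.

n(KMnO4) = 0.09539 x 0.02691 = 0.002567 mol.
From the balanced equation, 1 mol KMnO4 reacts with 5 mol Fe^2+, so n(Fe^2+) = 0.002567 x 5/1 = 0.01283 mol.
[Fe^2+] = 0.01283 / 0.03980 L = 0.322 M.

0.322 M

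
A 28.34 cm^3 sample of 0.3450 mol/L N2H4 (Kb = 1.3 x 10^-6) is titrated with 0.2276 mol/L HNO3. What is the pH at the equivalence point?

n(N2H4) = 0.3450 x 0.02834 = 0.009777 mol; V(HNO3) at equivalence = 0.009777/0.2276 = 0.04296 L.
At equivalence the base is fully converted to N2H5+; total volume = 0.07130 L, so [N2H5+] = 0.009777/0.07130 = 0.1371 M.
Ka(N2H5+) = Kw/Kb = 1.0e-14 / 1.3 x 10^-6 = 7.69e-9.
[H^+] = sqrt(Ka x [N2H5+]) = sqrt(7.69e-9 x 0.1371) = 3.25e-5 M.
pH = -log(3.25e-5) = 4.49.

4.49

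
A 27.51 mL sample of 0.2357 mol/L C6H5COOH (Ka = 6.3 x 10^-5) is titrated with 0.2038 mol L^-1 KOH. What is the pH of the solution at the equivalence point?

8.62

n(C6H5COOH) = 0.2357 x 0.02751 = 0.006484 mol; V(KOH) at equivalence = 0.006484/0.2038 = 0.03182 L.
At equivalence all the acid is converted to C6H5COO-; total volume = 0.02751 + 0.03182 = 0.05933 L, so [C6H5COO-] = 0.006484/0.05933 = 0.1093 M.
Kb = Kw/Ka = 1.0e-14 / 6.3 x 10^-5 = 1.59e-10.
[OH^-] = sqrt(Kb x [C6H5COO-]) = sqrt(1.59e-10 x 0.1093) = 4.17e-6 M.
pOH = 5.38, so pH = 14.00 - 5.38 = 8.62.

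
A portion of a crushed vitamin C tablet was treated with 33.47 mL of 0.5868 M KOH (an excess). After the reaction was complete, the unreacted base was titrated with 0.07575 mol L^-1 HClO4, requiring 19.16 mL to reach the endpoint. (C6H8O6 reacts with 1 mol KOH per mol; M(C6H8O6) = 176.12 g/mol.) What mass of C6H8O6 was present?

Total n(KOH) added = 0.5868 x 0.03347 = 0.01964 mol.
n(HClO4) used = 0.07575 x 0.01916 = 0.001451 mol, which equals the excess n(KOH).
So n(KOH) consumed by the sample = 0.01964 - 0.001451 = 0.01819 mol.
n(C6H8O6) = 0.01819 / 1 = 0.01819 mol.
mass = 0.01819 mol x 176.12 g/mol = 3.20 g.

3.20 g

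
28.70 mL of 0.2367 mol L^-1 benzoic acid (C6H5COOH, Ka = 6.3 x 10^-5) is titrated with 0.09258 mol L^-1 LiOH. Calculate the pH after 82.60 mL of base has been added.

n(acid) = 0.2367 x 0.02870 = 0.006793 mol; n(LiOH) added = 0.09258 x 0.08260 = 0.007647 mol.
Base is in excess by 0.007647 - 0.006793 = 0.0008538 mol in a total volume of 0.1113 L.
[OH^-] = 0.0008538/0.1113 = 0.007671 M, so pOH = 2.12 and pH = 14.00 - 2.12 = 11.88.

11.88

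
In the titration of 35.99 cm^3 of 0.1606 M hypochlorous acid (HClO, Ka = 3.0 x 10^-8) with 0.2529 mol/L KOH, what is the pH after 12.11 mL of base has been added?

Initial n(HClO) = 0.1606 x 0.03599 = 0.005780 mol.
n(KOH) added = 0.2529 x 0.01211 = 0.003063 mol, converting that many moles of HClO to ClO-.
Remaining n(HClO) = 0.002717 mol; n(ClO-) = 0.003063 mol.
By Henderson-Hasselbalch, pH = pKa + log([A^-]/[HA]) = 7.52 + log(0.003063/0.002717) = 7.52 + (+0.05) = 7.57.

7.57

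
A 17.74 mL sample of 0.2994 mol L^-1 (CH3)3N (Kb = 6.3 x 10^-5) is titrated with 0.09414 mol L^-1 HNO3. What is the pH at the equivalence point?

5.47

n((CH3)3N) = 0.2994 x 0.01774 = 0.005311 mol; V(HNO3) at equivalence = 0.005311/0.09414 = 0.05642 L.
At equivalence the base is fully converted to (CH3)3NH+; total volume = 0.07416 L, so [(CH3)3NH+] = 0.005311/0.07416 = 0.07162 M.
Ka((CH3)3NH+) = Kw/Kb = 1.0e-14 / 6.3 x 10^-5 = 1.59e-10.
[H^+] = sqrt(Ka x [(CH3)3NH+]) = sqrt(1.59e-10 x 0.07162) = 3.37e-6 M.
pH = -log(3.37e-6) = 5.47.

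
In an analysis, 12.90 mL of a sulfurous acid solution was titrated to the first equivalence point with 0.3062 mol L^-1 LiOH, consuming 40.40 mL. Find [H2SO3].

n(LiOH) = 0.3062 x 0.04040 = 0.01237 mol.
At the first equivalence point, 1 mol OH^- react per mol H2SO3, so n(H2SO3) = 0.01237 / 1 = 0.01237 mol.
[H2SO3] = 0.01237 / 0.01290 L = 0.959 M.

0.959 M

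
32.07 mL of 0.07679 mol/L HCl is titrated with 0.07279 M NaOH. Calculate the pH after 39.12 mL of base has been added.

n(acid) = 0.07679 x 0.03207 = 0.002463 mol; n(NaOH) added = 0.07279 x 0.03912 = 0.002848 mol.
Base is in excess by 0.002848 - 0.002463 = 0.0003849 mol in a total volume of 0.07119 L.
[OH^-] = 0.0003849/0.07119 = 0.005407 M, so pOH = 2.27 and pH = 14.00 - 2.27 = 11.73.

11.73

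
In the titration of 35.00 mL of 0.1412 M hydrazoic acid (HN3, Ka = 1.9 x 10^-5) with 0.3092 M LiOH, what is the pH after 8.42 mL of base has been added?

Initial n(HN3) = 0.1412 x 0.03500 = 0.004942 mol.
n(LiOH) added = 0.3092 x 0.008420 = 0.002603 mol, converting that many moles of HN3 to N3-.
Remaining n(HN3) = 0.002339 mol; n(N3-) = 0.002603 mol.
By Henderson-Hasselbalch, pH = pKa + log([A^-]/[HA]) = 4.72 + log(0.002603/0.002339) = 4.72 + (+0.05) = 4.77.

4.77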